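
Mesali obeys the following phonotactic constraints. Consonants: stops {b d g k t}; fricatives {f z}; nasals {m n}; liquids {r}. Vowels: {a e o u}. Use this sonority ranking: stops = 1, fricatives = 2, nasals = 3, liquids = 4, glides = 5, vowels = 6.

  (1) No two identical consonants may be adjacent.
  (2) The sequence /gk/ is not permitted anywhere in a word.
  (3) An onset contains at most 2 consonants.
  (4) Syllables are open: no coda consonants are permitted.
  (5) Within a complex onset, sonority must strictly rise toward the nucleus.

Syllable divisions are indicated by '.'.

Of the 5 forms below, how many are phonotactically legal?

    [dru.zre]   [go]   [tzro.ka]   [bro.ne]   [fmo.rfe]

3

[dru.zre] — σ1 onset /dr/ (1→4 rises), coda /∅/ ok; σ2 onset /zr/ (2→4 rises), coda /∅/ ok → phonotactically legal
[go] — σ1 onset /g/, coda /∅/ ok → phonotactically legal
[tzro.ka] — violates constraint 3: syllable 1 onset /tzr/ has 3 consonants (> 2) → phonotactically illegal
[bro.ne] — σ1 onset /br/ (1→4 rises), coda /∅/ ok; σ2 onset /n/, coda /∅/ ok → phonotactically legal
[fmo.rfe] — violates constraint 5: syllable 2 onset /rf/: /r/ (liquid, 4) → /f/ (fricative, 2) does not rise → phonotactically illegal
Phonotactically legal: [dru.zre], [go], [bro.ne] → 3.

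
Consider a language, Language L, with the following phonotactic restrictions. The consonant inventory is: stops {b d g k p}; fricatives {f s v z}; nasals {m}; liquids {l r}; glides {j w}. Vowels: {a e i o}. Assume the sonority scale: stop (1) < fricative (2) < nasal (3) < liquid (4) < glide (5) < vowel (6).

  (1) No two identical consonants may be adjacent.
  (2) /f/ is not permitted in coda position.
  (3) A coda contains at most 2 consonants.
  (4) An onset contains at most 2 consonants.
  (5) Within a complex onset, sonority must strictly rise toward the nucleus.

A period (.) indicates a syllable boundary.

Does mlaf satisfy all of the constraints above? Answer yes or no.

no

mlaf — violates constraint 2: syllable 1 coda contains /f/ → not permitted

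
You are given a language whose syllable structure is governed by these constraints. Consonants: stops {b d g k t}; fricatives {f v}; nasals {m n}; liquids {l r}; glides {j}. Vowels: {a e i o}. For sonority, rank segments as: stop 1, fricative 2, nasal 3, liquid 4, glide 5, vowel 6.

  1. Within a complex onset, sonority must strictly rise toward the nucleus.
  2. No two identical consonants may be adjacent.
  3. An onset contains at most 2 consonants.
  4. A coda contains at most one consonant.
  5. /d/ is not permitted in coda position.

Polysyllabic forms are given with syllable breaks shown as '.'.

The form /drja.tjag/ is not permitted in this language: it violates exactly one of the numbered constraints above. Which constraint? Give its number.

/drja.tjag/: syllable 1 onset /drj/ has 3 consonants (> 2).
This is a violation of constraint 3: "An onset contains at most 2 consonants."
The remaining constraints (1, 2, 4, 5) are satisfied.

3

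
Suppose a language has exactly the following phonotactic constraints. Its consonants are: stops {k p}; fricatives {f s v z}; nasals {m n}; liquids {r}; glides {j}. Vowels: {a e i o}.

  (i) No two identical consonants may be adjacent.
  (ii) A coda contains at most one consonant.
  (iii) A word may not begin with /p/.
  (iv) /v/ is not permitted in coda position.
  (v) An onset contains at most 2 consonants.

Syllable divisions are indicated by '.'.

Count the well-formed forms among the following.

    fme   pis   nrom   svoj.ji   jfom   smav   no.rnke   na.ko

fme — σ1 onset /fm/ (2C), coda /∅/ ok → well-formed
pis — violates constraint (iii): word begins with /p/ → ill-formed
nrom — σ1 onset /nr/ (2C), coda /m/ ok → well-formed
svoj.ji — violates constraint (i): adjacent identical consonants /jj/ → ill-formed
jfom — σ1 onset /jf/ (2C), coda /m/ ok → well-formed
smav — violates constraint (iv): syllable 1 coda contains /v/ → ill-formed
no.rnke — violates constraint (v): syllable 2 onset /rnk/ has 3 consonants (> 2) → ill-formed
na.ko — σ1 onset /n/, coda /∅/ ok; σ2 onset /k/, coda /∅/ ok → well-formed
Well-formed: fme, nrom, jfom, na.ko → 4.

4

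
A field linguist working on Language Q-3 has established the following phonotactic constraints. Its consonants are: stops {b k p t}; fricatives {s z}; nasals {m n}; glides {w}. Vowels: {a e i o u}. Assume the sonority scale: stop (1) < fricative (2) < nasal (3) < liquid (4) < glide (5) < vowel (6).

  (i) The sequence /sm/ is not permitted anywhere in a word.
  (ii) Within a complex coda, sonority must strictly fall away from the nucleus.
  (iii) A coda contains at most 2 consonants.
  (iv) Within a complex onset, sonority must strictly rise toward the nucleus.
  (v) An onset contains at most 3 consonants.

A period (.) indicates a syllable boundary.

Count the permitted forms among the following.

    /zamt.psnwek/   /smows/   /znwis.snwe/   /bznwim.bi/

/zamt.psnwek/ — violates constraint (v): syllable 2 onset /psnw/ has 4 consonants (> 3) → not permitted
/smows/ — violates constraint (i): contains banned sequence /sm/ → not permitted
/znwis.snwe/ — σ1 onset /znw/ (2→3→5 rises), coda /s/ ok; σ2 onset /snw/ (2→3→5 rises), coda /∅/ ok → permitted
/bznwim.bi/ — violates constraint (v): syllable 1 onset /bznw/ has 4 consonants (> 3) → not permitted
Permitted: /znwis.snwe/ → 1.

1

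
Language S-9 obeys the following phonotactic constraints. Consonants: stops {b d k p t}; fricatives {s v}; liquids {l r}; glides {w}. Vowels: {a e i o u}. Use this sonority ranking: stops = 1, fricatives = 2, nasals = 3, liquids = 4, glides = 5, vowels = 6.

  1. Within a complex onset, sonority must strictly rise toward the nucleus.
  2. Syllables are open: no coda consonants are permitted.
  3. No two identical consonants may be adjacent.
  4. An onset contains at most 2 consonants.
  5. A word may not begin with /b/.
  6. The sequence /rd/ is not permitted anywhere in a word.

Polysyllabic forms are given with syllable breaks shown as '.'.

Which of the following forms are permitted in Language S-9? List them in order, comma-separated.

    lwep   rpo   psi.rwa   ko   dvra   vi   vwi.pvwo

psi.rwa, ko, vi

lwep — violates constraint 2: syllable 1 coda /p/ has 1 consonant (> 0) → not permitted
rpo — violates constraint 1: syllable 1 onset /rp/: /r/ (liquid, 4) → /p/ (stop, 1) does not rise → not permitted
psi.rwa — σ1 onset /ps/ (1→2 rises), coda /∅/ ok; σ2 onset /rw/ (4→5 rises), coda /∅/ ok → permitted
ko — σ1 onset /k/, coda /∅/ ok → permitted
dvra — violates constraint 4: syllable 1 onset /dvr/ has 3 consonants (> 2) → not permitted
vi — σ1 onset /v/, coda /∅/ ok → permitted
vwi.pvwo — violates constraint 4: syllable 2 onset /pvw/ has 3 consonants (> 2) → not permitted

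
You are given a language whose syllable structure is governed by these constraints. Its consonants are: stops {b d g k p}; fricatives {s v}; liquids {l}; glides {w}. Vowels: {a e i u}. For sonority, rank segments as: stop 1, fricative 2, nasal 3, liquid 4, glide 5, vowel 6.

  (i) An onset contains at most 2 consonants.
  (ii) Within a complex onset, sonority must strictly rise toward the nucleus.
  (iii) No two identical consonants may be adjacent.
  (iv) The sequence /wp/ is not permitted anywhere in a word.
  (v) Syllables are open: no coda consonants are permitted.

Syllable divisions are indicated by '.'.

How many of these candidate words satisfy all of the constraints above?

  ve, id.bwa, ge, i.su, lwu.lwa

ve — σ1 onset /v/, coda /∅/ ok → permitted
id.bwa — violates constraint (v): syllable 1 coda /d/ has 1 consonant (> 0) → not permitted
ge — σ1 onset /g/, coda /∅/ ok → permitted
i.su — σ1 onset /∅/, coda /∅/ ok; σ2 onset /s/, coda /∅/ ok → permitted
lwu.lwa — σ1 onset /lw/ (4→5 rises), coda /∅/ ok; σ2 onset /lw/ (4→5 rises), coda /∅/ ok → permitted
Permitted: ve, ge, i.su, lwu.lwa → 4.

4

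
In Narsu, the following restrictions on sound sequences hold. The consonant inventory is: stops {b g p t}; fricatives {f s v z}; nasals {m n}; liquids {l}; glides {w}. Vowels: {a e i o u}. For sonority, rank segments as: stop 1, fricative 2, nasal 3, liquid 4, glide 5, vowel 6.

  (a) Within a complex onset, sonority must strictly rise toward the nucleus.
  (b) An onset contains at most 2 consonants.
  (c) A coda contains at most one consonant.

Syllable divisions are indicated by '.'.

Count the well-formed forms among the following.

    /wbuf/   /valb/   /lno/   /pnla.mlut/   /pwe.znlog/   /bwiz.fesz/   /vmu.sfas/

0

/wbuf/ — violates constraint (a): syllable 1 onset /wb/: /w/ (glide, 5) → /b/ (stop, 1) does not rise → ill-formed
/valb/ — violates constraint (c): syllable 1 coda /lb/ has 2 consonants (> 1) → ill-formed
/lno/ — violates constraint (a): syllable 1 onset /ln/: /l/ (liquid, 4) → /n/ (nasal, 3) does not rise → ill-formed
/pnla.mlut/ — violates constraint (b): syllable 1 onset /pnl/ has 3 consonants (> 2) → ill-formed
/pwe.znlog/ — violates constraint (b): syllable 2 onset /znl/ has 3 consonants (> 2) → ill-formed
/bwiz.fesz/ — violates constraint (c): syllable 2 coda /sz/ has 2 consonants (> 1) → ill-formed
/vmu.sfas/ — violates constraint (a): syllable 2 onset /sf/: /s/ (fricative, 2) → /f/ (fricative, 2) does not rise → ill-formed
No form is well-formed → 0.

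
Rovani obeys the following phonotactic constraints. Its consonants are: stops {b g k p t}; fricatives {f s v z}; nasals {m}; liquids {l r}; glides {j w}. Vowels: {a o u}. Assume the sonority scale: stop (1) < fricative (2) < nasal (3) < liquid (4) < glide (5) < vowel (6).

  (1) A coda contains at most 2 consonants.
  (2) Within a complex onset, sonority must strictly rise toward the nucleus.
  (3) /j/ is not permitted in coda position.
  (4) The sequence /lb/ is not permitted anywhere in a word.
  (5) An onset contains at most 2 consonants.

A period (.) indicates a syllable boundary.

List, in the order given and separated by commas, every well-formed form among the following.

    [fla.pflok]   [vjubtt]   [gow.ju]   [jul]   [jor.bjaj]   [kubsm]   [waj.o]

[gow.ju], [jul]

[fla.pflok] — violates constraint 5: syllable 2 onset /pfl/ has 3 consonants (> 2) → ill-formed
[vjubtt] — violates constraint 1: syllable 1 coda /btt/ has 3 consonants (> 2) → ill-formed
[gow.ju] — σ1 onset /g/, coda /w/ ok; σ2 onset /j/, coda /∅/ ok → well-formed
[jul] — σ1 onset /j/, coda /l/ ok → well-formed
[jor.bjaj] — violates constraint 3: syllable 2 coda contains /j/ → ill-formed
[kubsm] — violates constraint 1: syllable 1 coda /bsm/ has 3 consonants (> 2) → ill-formed
[waj.o] — violates constraint 3: syllable 1 coda contains /j/ → ill-formed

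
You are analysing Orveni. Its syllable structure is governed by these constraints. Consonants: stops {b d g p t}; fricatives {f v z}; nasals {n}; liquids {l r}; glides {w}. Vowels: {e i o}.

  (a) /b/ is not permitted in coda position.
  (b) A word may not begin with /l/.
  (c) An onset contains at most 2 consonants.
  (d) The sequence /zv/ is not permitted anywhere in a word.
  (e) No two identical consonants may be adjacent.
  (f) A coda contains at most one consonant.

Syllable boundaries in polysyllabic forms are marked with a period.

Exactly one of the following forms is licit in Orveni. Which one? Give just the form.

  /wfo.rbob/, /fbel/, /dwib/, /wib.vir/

/fbel/

/wfo.rbob/ — violates constraint (a): syllable 2 coda contains /b/ → illicit
/fbel/ — σ1 onset /fb/ (2C), coda /l/ ok → licit
/dwib/ — violates constraint (a): syllable 1 coda contains /b/ → illicit
/wib.vir/ — violates constraint (a): syllable 1 coda contains /b/ → illicit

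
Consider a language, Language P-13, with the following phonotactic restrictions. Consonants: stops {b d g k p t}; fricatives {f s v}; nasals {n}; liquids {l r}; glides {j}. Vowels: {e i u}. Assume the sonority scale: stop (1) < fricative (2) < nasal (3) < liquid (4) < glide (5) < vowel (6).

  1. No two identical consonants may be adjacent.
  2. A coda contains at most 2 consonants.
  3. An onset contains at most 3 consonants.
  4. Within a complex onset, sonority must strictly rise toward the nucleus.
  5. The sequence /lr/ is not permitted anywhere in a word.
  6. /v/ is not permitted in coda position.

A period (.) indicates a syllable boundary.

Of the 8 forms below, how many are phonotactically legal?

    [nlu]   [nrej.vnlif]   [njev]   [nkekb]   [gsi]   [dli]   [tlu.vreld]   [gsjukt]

6

[nlu] — σ1 onset /nl/ (3→4 rises), coda /∅/ ok → phonotactically legal
[nrej.vnlif] — σ1 onset /nr/ (3→4 rises), coda /j/ ok; σ2 onset /vnl/ (2→3→4 rises), coda /f/ ok → phonotactically legal
[njev] — violates constraint 6: syllable 1 coda contains /v/ → phonotactically illegal
[nkekb] — violates constraint 4: syllable 1 onset /nk/: /n/ (nasal, 3) → /k/ (stop, 1) does not rise → phonotactically illegal
[gsi] — σ1 onset /gs/ (1→2 rises), coda /∅/ ok → phonotactically legal
[dli] — σ1 onset /dl/ (1→4 rises), coda /∅/ ok → phonotactically legal
[tlu.vreld] — σ1 onset /tl/ (1→4 rises), coda /∅/ ok; σ2 onset /vr/ (2→4 rises), coda /ld/ (2C) ok → phonotactically legal
[gsjukt] — σ1 onset /gsj/ (1→2→5 rises), coda /kt/ (2C) ok → phonotactically legal
Phonotactically legal: [nlu], [nrej.vnlif], [gsi], [dli], [tlu.vreld], [gsjukt] → 6.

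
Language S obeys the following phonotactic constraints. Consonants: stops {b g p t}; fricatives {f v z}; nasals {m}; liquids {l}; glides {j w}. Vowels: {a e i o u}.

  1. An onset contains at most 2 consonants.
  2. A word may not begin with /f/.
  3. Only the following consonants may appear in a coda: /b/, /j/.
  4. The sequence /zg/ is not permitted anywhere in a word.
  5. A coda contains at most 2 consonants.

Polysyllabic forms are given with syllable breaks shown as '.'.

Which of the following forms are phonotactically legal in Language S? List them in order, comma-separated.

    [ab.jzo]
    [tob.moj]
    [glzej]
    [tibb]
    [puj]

[ab.jzo], [tob.moj], [tibb], [puj]

[ab.jzo] — σ1 onset /∅/, coda /b/ ok; σ2 onset /jz/ (2C), coda /∅/ ok → phonotactically legal
[tob.moj] — σ1 onset /t/, coda /b/ ok; σ2 onset /m/, coda /j/ ok → phonotactically legal
[glzej] — violates constraint 1: syllable 1 onset /glz/ has 3 consonants (> 2) → phonotactically illegal
[tibb] — σ1 onset /t/, coda /bb/ (2C) ok → phonotactically legal
[puj] — σ1 onset /p/, coda /j/ ok → phonotactically legal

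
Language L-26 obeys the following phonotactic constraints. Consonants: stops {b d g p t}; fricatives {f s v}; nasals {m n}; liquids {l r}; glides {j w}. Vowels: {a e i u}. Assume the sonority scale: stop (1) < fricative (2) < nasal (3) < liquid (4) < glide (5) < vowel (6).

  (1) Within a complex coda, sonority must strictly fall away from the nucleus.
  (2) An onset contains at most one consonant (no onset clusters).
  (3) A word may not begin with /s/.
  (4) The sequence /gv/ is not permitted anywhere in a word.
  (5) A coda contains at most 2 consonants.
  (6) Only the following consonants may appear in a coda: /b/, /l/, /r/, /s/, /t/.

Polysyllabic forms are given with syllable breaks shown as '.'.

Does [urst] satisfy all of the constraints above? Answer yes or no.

no

[urst] — violates constraint 5: syllable 1 coda /rst/ has 3 consonants (> 2) → phonotactically illegal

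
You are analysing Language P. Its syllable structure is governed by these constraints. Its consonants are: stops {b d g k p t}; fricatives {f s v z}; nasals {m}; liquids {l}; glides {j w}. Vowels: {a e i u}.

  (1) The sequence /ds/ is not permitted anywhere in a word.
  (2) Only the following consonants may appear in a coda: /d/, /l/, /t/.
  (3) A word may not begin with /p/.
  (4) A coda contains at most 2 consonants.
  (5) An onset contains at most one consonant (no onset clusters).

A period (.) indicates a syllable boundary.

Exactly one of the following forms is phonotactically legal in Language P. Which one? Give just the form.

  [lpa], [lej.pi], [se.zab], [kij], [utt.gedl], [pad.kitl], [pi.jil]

[lpa] — violates constraint 5: syllable 1 onset /lp/ has 2 consonants (> 1) → phonotactically illegal
[lej.pi] — violates constraint 2: syllable 1 coda contains /j/, which is not a licensed coda consonant → phonotactically illegal
[se.zab] — violates constraint 2: syllable 2 coda contains /b/, which is not a licensed coda consonant → phonotactically illegal
[kij] — violates constraint 2: syllable 1 coda contains /j/, which is not a licensed coda consonant → phonotactically illegal
[utt.gedl] — σ1 onset /∅/, coda /tt/ (2C) ok; σ2 onset /g/, coda /dl/ (2C) ok → phonotactically legal
[pad.kitl] — violates constraint 3: word begins with /p/ → phonotactically illegal
[pi.jil] — violates constraint 3: word begins with /p/ → phonotactically illegal

[utt.gedl]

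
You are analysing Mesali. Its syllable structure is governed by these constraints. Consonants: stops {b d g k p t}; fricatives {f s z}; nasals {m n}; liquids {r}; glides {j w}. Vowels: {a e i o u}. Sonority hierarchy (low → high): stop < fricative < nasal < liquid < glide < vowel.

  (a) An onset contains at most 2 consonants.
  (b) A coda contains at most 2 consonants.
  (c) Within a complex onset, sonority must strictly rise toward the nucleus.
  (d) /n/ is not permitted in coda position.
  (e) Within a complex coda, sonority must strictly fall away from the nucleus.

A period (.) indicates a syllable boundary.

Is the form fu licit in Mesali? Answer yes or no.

fu — σ1 onset /f/, coda /∅/ ok → licit

yes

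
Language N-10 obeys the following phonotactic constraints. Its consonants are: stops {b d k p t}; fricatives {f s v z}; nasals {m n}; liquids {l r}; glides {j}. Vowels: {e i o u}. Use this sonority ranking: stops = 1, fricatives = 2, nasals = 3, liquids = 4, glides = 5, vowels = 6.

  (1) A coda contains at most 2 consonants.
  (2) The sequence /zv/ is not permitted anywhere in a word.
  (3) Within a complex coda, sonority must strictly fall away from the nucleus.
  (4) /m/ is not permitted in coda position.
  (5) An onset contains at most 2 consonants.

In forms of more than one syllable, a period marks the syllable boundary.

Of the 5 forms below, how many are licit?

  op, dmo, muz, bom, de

4

op — σ1 onset /∅/, coda /p/ ok → licit
dmo — σ1 onset /dm/ (2C), coda /∅/ ok → licit
muz — σ1 onset /m/, coda /z/ ok → licit
bom — violates constraint 4: syllable 1 coda contains /m/ → illicit
de — σ1 onset /d/, coda /∅/ ok → licit
Licit: op, dmo, muz, de → 4.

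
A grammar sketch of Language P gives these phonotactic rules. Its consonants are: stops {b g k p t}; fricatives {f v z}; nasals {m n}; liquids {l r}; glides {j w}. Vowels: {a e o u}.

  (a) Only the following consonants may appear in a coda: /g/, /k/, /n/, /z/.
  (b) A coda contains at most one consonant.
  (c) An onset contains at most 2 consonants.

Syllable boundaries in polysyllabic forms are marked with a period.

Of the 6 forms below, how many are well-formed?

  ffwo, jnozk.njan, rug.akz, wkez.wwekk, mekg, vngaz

0

ffwo — violates constraint (c): syllable 1 onset /ffw/ has 3 consonants (> 2) → ill-formed
jnozk.njan — violates constraint (b): syllable 1 coda /zk/ has 2 consonants (> 1) → ill-formed
rug.akz — violates constraint (b): syllable 2 coda /kz/ has 2 consonants (> 1) → ill-formed
wkez.wwekk — violates constraint (b): syllable 2 coda /kk/ has 2 consonants (> 1) → ill-formed
mekg — violates constraint (b): syllable 1 coda /kg/ has 2 consonants (> 1) → ill-formed
vngaz — violates constraint (c): syllable 1 onset /vng/ has 3 consonants (> 2) → ill-formed
No form is well-formed → 0.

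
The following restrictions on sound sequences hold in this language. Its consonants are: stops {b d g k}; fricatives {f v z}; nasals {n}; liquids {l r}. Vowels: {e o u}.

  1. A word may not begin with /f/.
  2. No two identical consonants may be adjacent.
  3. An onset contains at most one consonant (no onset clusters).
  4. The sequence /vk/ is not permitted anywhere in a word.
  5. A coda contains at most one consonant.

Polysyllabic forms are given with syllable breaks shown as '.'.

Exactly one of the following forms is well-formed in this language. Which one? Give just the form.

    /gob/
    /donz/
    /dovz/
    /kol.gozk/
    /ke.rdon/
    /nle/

/gob/

/gob/ — σ1 onset /g/, coda /b/ ok → well-formed
/donz/ — violates constraint 5: syllable 1 coda /nz/ has 2 consonants (> 1) → ill-formed
/dovz/ — violates constraint 5: syllable 1 coda /vz/ has 2 consonants (> 1) → ill-formed
/kol.gozk/ — violates constraint 5: syllable 2 coda /zk/ has 2 consonants (> 1) → ill-formed
/ke.rdon/ — violates constraint 3: syllable 2 onset /rd/ has 2 consonants (> 1) → ill-formed
/nle/ — violates constraint 3: syllable 1 onset /nl/ has 2 consonants (> 1) → ill-formed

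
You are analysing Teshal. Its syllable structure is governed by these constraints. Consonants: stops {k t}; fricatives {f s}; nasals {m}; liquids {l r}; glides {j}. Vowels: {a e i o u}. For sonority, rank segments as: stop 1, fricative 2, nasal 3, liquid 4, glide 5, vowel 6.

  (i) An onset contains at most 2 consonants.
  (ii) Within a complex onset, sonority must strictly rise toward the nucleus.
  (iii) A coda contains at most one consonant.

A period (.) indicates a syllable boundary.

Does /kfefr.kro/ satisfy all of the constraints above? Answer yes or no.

no

/kfefr.kro/ — violates constraint (iii): syllable 1 coda /fr/ has 2 consonants (> 1) → phonotactically illegal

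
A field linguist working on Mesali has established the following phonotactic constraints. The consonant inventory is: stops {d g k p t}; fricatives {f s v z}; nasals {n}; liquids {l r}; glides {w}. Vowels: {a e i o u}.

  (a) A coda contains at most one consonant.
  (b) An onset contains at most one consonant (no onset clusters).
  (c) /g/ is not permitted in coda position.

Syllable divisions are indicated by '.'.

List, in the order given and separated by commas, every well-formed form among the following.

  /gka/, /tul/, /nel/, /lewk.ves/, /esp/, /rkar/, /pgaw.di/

/gka/ — violates constraint (b): syllable 1 onset /gk/ has 2 consonants (> 1) → ill-formed
/tul/ — σ1 onset /t/, coda /l/ ok → well-formed
/nel/ — σ1 onset /n/, coda /l/ ok → well-formed
/lewk.ves/ — violates constraint (a): syllable 1 coda /wk/ has 2 consonants (> 1) → ill-formed
/esp/ — violates constraint (a): syllable 1 coda /sp/ has 2 consonants (> 1) → ill-formed
/rkar/ — violates constraint (b): syllable 1 onset /rk/ has 2 consonants (> 1) → ill-formed
/pgaw.di/ — violates constraint (b): syllable 1 onset /pg/ has 2 consonants (> 1) → ill-formed

/tul/, /nel/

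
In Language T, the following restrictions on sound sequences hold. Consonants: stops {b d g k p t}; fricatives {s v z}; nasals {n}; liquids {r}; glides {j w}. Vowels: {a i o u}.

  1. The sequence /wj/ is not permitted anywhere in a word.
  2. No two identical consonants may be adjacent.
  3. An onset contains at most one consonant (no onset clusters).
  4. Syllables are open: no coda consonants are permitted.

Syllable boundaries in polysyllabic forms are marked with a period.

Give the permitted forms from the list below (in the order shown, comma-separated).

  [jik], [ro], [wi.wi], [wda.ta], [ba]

[ro], [wi.wi], [ba]

[jik] — violates constraint 4: syllable 1 coda /k/ has 1 consonant (> 0) → not permitted
[ro] — σ1 onset /r/, coda /∅/ ok → permitted
[wi.wi] — σ1 onset /w/, coda /∅/ ok; σ2 onset /w/, coda /∅/ ok → permitted
[wda.ta] — violates constraint 3: syllable 1 onset /wd/ has 2 consonants (> 1) → not permitted
[ba] — σ1 onset /b/, coda /∅/ ok → permitted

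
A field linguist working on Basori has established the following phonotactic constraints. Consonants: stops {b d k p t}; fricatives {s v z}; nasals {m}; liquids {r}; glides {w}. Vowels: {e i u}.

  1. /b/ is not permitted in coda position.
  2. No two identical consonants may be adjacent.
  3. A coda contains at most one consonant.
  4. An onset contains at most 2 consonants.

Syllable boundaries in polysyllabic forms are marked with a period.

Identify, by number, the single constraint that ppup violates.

ppup: adjacent identical consonants /pp/.
This is a violation of constraint 2: "No two identical consonants may be adjacent."
The remaining constraints (1, 3, 4) are satisfied.

2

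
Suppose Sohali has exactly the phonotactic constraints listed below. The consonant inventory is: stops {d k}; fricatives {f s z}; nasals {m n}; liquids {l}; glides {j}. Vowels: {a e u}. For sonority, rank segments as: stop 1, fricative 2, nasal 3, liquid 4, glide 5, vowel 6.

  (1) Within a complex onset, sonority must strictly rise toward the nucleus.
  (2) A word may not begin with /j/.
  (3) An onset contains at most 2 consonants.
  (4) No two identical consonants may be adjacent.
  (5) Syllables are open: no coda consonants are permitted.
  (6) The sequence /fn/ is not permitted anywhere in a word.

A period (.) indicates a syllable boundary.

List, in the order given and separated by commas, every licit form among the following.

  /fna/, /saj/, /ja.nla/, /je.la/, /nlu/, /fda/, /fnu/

/nlu/

/fna/ — violates constraint 6: contains banned sequence /fn/ → illicit
/saj/ — violates constraint 5: syllable 1 coda /j/ has 1 consonant (> 0) → illicit
/ja.nla/ — violates constraint 2: word begins with /j/ → illicit
/je.la/ — violates constraint 2: word begins with /j/ → illicit
/nlu/ — σ1 onset /nl/ (3→4 rises), coda /∅/ ok → licit
/fda/ — violates constraint 1: syllable 1 onset /fd/: /f/ (fricative, 2) → /d/ (stop, 1) does not rise → illicit
/fnu/ — violates constraint 6: contains banned sequence /fn/ → illicit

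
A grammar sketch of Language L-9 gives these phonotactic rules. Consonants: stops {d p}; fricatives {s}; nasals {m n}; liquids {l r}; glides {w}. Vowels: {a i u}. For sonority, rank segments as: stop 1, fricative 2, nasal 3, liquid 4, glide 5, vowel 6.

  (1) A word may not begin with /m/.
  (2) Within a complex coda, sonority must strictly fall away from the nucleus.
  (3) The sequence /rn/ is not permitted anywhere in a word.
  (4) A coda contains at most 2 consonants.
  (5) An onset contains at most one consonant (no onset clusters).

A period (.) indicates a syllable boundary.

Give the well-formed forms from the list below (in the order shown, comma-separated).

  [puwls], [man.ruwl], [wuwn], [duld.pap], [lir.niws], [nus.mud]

[wuwn], [duld.pap], [nus.mud]

[puwls] — violates constraint 4: syllable 1 coda /wls/ has 3 consonants (> 2) → ill-formed
[man.ruwl] — violates constraint 1: word begins with /m/ → ill-formed
[wuwn] — σ1 onset /w/, coda /wn/ (5→3 falls) ok → well-formed
[duld.pap] — σ1 onset /d/, coda /ld/ (4→1 falls) ok; σ2 onset /p/, coda /p/ ok → well-formed
[lir.niws] — violates constraint 3: contains banned sequence /rn/ → ill-formed
[nus.mud] — σ1 onset /n/, coda /s/ ok; σ2 onset /m/, coda /d/ ok → well-formed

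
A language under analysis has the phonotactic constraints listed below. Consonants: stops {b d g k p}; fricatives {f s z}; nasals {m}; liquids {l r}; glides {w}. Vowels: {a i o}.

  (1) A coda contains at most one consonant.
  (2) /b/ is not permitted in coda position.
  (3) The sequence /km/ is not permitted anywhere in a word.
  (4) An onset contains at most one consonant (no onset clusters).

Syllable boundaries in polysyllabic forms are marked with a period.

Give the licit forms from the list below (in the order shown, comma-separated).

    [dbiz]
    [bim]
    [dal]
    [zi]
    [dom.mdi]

[bim], [dal], [zi]

[dbiz] — violates constraint 4: syllable 1 onset /db/ has 2 consonants (> 1) → illicit
[bim] — σ1 onset /b/, coda /m/ ok → licit
[dal] — σ1 onset /d/, coda /l/ ok → licit
[zi] — σ1 onset /z/, coda /∅/ ok → licit
[dom.mdi] — violates constraint 4: syllable 2 onset /md/ has 2 consonants (> 1) → illicit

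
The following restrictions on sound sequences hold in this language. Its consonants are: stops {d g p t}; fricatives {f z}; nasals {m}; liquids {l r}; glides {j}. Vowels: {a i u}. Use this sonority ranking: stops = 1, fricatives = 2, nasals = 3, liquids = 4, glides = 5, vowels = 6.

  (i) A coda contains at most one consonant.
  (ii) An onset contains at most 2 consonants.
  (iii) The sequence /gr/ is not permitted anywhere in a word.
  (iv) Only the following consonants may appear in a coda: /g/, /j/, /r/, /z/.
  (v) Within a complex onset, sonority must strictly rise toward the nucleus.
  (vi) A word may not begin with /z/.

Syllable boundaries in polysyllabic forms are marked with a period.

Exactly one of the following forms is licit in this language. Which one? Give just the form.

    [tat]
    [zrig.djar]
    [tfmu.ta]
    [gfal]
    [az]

[az]

[tat] — violates constraint (iv): syllable 1 coda contains /t/, which is not a licensed coda consonant → illicit
[zrig.djar] — violates constraint (vi): word begins with /z/ → illicit
[tfmu.ta] — violates constraint (ii): syllable 1 onset /tfm/ has 3 consonants (> 2) → illicit
[gfal] — violates constraint (iv): syllable 1 coda contains /l/, which is not a licensed coda consonant → illicit
[az] — σ1 onset /∅/, coda /z/ ok → licit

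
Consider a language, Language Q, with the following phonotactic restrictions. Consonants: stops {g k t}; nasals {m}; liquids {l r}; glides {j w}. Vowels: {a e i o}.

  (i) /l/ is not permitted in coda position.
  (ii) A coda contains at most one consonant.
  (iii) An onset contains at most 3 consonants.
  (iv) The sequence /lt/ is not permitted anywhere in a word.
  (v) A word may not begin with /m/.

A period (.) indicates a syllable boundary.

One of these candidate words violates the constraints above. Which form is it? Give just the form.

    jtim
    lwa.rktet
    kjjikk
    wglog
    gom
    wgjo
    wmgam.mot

jtim — σ1 onset /jt/ (2C), coda /m/ ok → permitted
lwa.rktet — σ1 onset /lw/ (2C), coda /∅/ ok; σ2 onset /rkt/ (3C), coda /t/ ok → permitted
kjjikk — violates constraint (ii): syllable 1 coda /kk/ has 2 consonants (> 1) → not permitted
wglog — σ1 onset /wgl/ (3C), coda /g/ ok → permitted
gom — σ1 onset /g/, coda /m/ ok → permitted
wgjo — σ1 onset /wgj/ (3C), coda /∅/ ok → permitted
wmgam.mot — σ1 onset /wmg/ (3C), coda /m/ ok; σ2 onset /m/, coda /t/ ok → permitted

kjjikk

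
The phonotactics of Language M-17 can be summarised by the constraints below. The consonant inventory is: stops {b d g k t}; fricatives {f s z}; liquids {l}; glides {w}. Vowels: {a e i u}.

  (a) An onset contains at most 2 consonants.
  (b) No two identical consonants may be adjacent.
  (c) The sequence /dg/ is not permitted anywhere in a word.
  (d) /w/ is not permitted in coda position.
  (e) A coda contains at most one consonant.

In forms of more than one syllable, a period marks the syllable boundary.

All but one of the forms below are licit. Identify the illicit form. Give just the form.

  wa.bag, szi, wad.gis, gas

wad.gis

wa.bag — σ1 onset /w/, coda /∅/ ok; σ2 onset /b/, coda /g/ ok → licit
szi — σ1 onset /sz/ (2C), coda /∅/ ok → licit
wad.gis — violates constraint (c): contains banned sequence /dg/ → illicit
gas — σ1 onset /g/, coda /s/ ok → licit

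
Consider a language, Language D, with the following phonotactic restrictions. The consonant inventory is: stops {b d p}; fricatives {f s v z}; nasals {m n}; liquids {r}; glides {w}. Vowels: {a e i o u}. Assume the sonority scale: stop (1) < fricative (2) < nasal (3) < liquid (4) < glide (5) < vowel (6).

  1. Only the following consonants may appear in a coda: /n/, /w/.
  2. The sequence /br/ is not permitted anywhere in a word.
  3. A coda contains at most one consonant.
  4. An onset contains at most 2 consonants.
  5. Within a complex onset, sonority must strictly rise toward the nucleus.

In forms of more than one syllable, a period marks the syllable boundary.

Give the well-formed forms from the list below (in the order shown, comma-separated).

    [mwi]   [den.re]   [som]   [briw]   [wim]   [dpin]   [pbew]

[mwi], [den.re]

[mwi] — σ1 onset /mw/ (3→5 rises), coda /∅/ ok → well-formed
[den.re] — σ1 onset /d/, coda /n/ ok; σ2 onset /r/, coda /∅/ ok → well-formed
[som] — violates constraint 1: syllable 1 coda contains /m/, which is not a licensed coda consonant → ill-formed
[briw] — violates constraint 2: contains banned sequence /br/ → ill-formed
[wim] — violates constraint 1: syllable 1 coda contains /m/, which is not a licensed coda consonant → ill-formed
[dpin] — violates constraint 5: syllable 1 onset /dp/: /d/ (stop, 1) → /p/ (stop, 1) does not rise → ill-formed
[pbew] — violates constraint 5: syllable 1 onset /pb/: /p/ (stop, 1) → /b/ (stop, 1) does not rise → ill-formed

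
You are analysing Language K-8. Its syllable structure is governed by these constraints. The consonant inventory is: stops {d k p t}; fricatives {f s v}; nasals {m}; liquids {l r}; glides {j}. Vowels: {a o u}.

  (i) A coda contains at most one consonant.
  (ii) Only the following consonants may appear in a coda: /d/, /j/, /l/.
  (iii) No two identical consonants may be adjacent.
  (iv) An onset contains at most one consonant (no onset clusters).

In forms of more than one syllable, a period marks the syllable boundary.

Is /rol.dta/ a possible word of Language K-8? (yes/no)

/rol.dta/ — violates constraint (iv): syllable 2 onset /dt/ has 2 consonants (> 1) → not permitted

no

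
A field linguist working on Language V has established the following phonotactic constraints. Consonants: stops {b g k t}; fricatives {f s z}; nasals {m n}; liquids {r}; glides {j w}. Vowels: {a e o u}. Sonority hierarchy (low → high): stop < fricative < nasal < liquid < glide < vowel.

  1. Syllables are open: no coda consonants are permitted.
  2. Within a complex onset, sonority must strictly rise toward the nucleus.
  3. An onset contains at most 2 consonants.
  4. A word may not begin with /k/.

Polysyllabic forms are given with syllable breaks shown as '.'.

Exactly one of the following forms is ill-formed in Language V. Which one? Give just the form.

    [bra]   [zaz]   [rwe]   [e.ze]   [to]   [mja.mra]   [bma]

[zaz]

[bra] — σ1 onset /br/ (1→4 rises), coda /∅/ ok → well-formed
[zaz] — violates constraint 1: syllable 1 coda /z/ has 1 consonant (> 0) → ill-formed
[rwe] — σ1 onset /rw/ (4→5 rises), coda /∅/ ok → well-formed
[e.ze] — σ1 onset /∅/, coda /∅/ ok; σ2 onset /z/, coda /∅/ ok → well-formed
[to] — σ1 onset /t/, coda /∅/ ok → well-formed
[mja.mra] — σ1 onset /mj/ (3→5 rises), coda /∅/ ok; σ2 onset /mr/ (3→4 rises), coda /∅/ ok → well-formed
[bma] — σ1 onset /bm/ (1→3 rises), coda /∅/ ok → well-formed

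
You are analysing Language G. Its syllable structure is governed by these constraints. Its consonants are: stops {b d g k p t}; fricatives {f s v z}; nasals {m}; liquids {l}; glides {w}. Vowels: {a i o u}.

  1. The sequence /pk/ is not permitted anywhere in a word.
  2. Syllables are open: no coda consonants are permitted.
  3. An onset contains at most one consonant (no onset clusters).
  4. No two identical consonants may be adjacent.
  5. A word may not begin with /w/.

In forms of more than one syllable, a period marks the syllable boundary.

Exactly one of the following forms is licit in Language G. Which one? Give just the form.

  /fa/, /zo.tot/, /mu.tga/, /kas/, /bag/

/fa/ — σ1 onset /f/, coda /∅/ ok → licit
/zo.tot/ — violates constraint 2: syllable 2 coda /t/ has 1 consonant (> 0) → illicit
/mu.tga/ — violates constraint 3: syllable 2 onset /tg/ has 2 consonants (> 1) → illicit
/kas/ — violates constraint 2: syllable 1 coda /s/ has 1 consonant (> 0) → illicit
/bag/ — violates constraint 2: syllable 1 coda /g/ has 1 consonant (> 0) → illicit

/fa/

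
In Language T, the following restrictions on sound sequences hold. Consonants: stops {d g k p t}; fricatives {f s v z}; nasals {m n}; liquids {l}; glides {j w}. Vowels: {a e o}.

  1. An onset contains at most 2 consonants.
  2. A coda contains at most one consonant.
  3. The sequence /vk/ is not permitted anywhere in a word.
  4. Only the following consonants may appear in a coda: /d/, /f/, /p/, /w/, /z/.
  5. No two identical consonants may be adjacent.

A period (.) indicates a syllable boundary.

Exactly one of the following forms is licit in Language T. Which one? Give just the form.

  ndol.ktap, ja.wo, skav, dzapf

ndol.ktap — violates constraint 4: syllable 1 coda contains /l/, which is not a licensed coda consonant → illicit
ja.wo — σ1 onset /j/, coda /∅/ ok; σ2 onset /w/, coda /∅/ ok → licit
skav — violates constraint 4: syllable 1 coda contains /v/, which is not a licensed coda consonant → illicit
dzapf — violates constraint 2: syllable 1 coda /pf/ has 2 consonants (> 1) → illicit

ja.wo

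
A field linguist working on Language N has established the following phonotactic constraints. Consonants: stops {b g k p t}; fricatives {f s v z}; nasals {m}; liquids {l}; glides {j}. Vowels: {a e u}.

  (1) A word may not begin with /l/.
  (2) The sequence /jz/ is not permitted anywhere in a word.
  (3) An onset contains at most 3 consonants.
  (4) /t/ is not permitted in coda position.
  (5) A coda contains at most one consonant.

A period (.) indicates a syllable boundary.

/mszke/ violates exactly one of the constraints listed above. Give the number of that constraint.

3

/mszke/: syllable 1 onset /mszk/ has 4 consonants (> 3).
This is a violation of constraint 3: "An onset contains at most 3 consonants."
The remaining constraints (1, 2, 4, 5) are satisfied.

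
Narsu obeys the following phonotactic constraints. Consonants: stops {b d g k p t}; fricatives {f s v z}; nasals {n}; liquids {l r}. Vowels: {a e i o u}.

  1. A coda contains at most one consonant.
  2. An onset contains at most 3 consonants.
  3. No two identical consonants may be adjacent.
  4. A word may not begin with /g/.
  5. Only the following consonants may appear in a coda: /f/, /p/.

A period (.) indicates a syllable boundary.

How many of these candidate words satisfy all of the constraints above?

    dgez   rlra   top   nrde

3

dgez — violates constraint 5: syllable 1 coda contains /z/, which is not a licensed coda consonant → ill-formed
rlra — σ1 onset /rlr/ (3C), coda /∅/ ok → well-formed
top — σ1 onset /t/, coda /p/ ok → well-formed
nrde — σ1 onset /nrd/ (3C), coda /∅/ ok → well-formed
Well-formed: rlra, top, nrde → 3.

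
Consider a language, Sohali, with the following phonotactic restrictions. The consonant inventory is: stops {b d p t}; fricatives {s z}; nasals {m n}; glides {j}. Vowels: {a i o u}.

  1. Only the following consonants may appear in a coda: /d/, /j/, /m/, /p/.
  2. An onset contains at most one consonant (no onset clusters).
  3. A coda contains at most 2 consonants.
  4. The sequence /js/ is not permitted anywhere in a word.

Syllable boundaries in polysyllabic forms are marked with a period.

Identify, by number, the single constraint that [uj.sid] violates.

[uj.sid]: contains banned sequence /js/.
This is a violation of constraint 4: "The sequence /js/ is not permitted anywhere in a word."
The remaining constraints (1, 2, 3) are satisfied.

4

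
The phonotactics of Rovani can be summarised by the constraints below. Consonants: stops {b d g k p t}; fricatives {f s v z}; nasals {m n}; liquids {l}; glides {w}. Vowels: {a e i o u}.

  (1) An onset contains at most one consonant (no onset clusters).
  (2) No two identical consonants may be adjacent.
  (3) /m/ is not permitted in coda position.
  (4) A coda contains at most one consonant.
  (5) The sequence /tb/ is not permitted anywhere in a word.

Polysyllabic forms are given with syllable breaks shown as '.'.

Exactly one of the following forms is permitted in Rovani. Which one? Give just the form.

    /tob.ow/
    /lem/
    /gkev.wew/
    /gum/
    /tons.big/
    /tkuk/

/tob.ow/

/tob.ow/ — σ1 onset /t/, coda /b/ ok; σ2 onset /∅/, coda /w/ ok → permitted
/lem/ — violates constraint 3: syllable 1 coda contains /m/ → not permitted
/gkev.wew/ — violates constraint 1: syllable 1 onset /gk/ has 2 consonants (> 1) → not permitted
/gum/ — violates constraint 3: syllable 1 coda contains /m/ → not permitted
/tons.big/ — violates constraint 4: syllable 1 coda /ns/ has 2 consonants (> 1) → not permitted
/tkuk/ — violates constraint 1: syllable 1 onset /tk/ has 2 consonants (> 1) → not permitted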